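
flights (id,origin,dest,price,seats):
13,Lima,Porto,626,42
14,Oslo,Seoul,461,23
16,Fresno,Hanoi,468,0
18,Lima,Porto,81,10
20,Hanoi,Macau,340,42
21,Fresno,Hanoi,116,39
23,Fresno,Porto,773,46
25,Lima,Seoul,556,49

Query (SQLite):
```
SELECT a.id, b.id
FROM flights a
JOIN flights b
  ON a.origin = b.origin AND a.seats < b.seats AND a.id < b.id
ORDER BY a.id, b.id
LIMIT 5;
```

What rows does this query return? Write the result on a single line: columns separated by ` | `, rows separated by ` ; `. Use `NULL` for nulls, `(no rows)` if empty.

Pairs (a,b) with same origin, a.seats < b.seats, a.id < b.id.
origin groups: Fresno:{16,21,23} Hanoi:{20} Lima:{13,18,25} Oslo:{14}
Ordered by (a.id, b.id); first 5.

13 | 25 ; 16 | 21 ; 16 | 23 ; 18 | 25 ; 21 | 23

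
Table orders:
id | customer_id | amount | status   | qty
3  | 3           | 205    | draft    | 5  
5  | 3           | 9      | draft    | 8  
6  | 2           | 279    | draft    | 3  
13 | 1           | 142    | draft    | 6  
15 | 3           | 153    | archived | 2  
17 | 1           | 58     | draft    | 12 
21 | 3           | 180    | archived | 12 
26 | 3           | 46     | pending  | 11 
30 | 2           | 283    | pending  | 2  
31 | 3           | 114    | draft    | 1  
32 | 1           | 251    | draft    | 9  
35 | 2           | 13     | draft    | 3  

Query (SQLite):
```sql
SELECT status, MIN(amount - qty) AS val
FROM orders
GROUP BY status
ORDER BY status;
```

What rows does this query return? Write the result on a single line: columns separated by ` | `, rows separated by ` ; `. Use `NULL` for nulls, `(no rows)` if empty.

archived | 151 ; draft | 1 ; pending | 35

For each row compute amount - qty.
Group by status; take MIN of the expression per group.
  archived: ids {15, 21} → MIN(amount - qty)=151
  draft: ids {3, 5, 6, 13, 17, 31, 32, 35} → MIN(amount - qty)=1
  pending: ids {26, 30} → MIN(amount - qty)=35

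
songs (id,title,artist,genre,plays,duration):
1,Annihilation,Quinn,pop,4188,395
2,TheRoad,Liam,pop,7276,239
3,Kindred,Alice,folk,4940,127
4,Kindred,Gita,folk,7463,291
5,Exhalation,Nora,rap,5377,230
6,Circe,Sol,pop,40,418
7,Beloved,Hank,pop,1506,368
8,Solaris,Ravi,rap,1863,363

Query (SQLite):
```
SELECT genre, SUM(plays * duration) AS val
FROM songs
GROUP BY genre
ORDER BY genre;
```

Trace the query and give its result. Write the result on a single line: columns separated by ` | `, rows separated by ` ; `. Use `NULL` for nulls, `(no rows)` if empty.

For each row compute plays * duration.
Group by genre; take SUM of the expression per group.
  folk: ids {3, 4} → SUM(plays * duration)=2799113
  pop: ids {1, 2, 6, 7} → SUM(plays * duration)=3964152
  rap: ids {5, 8} → SUM(plays * duration)=1912979

folk | 2799113 ; pop | 3964152 ; rap | 1912979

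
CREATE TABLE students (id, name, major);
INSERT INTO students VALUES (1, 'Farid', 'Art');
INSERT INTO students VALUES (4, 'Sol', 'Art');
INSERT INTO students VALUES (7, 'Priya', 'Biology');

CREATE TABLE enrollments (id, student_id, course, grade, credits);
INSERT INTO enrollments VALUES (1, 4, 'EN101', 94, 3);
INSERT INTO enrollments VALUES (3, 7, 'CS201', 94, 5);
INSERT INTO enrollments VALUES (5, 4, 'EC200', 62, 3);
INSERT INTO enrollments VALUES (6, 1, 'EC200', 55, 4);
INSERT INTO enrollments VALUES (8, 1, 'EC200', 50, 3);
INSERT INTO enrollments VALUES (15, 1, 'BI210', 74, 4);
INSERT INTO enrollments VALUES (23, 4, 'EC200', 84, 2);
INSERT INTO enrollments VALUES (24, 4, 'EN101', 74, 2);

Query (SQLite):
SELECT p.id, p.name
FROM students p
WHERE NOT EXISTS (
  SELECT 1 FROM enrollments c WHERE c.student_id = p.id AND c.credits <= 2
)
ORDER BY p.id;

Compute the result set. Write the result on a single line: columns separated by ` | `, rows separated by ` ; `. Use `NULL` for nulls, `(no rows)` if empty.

1 | Farid ; 7 | Priya

For each students row, check whether any enrollments with matching student_id has credits <= 2.
Keep rows where that is false.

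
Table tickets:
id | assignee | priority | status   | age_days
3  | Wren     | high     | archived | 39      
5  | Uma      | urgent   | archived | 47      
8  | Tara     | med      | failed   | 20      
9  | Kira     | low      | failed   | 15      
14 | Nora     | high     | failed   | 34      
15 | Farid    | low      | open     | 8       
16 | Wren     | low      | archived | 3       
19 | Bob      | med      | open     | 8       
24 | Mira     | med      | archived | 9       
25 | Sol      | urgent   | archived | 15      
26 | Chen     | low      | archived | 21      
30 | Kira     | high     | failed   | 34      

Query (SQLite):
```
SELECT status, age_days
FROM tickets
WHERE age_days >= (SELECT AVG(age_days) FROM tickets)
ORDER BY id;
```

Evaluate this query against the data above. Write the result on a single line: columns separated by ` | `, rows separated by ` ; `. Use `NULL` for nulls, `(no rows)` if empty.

archived | 39 ; archived | 47 ; failed | 34 ; failed | 34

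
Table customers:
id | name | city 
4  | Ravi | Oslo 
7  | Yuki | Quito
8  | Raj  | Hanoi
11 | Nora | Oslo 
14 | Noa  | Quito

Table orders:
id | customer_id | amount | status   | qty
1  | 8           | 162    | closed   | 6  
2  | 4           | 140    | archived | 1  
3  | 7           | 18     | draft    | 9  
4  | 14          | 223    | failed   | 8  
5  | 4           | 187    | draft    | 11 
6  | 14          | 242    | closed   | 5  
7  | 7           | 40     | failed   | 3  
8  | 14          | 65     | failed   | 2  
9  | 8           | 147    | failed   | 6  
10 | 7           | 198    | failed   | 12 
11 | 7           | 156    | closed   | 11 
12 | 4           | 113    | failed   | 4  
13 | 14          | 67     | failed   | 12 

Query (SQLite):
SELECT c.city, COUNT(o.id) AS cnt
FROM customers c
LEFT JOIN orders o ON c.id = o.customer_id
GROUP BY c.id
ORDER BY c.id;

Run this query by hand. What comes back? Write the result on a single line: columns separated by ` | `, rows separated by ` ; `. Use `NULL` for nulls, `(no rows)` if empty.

Oslo | 3 ; Quito | 4 ; Hanoi | 2 ; Oslo | 0 ; Quito | 4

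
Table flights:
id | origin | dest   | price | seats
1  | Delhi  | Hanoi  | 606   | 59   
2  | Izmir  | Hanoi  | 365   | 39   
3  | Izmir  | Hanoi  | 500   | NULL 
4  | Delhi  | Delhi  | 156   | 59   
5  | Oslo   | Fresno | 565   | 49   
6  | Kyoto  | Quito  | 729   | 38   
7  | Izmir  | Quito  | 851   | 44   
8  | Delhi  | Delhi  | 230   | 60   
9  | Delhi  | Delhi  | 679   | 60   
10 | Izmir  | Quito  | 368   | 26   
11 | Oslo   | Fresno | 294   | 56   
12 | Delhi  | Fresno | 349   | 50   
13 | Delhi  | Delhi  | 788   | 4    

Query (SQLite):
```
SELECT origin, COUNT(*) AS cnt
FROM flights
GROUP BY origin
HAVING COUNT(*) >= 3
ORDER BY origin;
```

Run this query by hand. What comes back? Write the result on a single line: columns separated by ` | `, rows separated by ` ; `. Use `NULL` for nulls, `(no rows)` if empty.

Delhi | 6 ; Izmir | 4

Partition flights by origin; compute COUNT(*) within each group.
HAVING: keep groups with count ≥ 3.
  Delhi: ids {1, 4, 8, 9, 12, 13} → COUNT(*)=6
  Izmir: ids {2, 3, 7, 10} → COUNT(*)=4
  Kyoto: ids {6} → COUNT(*)=1
  Oslo: ids {5, 11} → COUNT(*)=2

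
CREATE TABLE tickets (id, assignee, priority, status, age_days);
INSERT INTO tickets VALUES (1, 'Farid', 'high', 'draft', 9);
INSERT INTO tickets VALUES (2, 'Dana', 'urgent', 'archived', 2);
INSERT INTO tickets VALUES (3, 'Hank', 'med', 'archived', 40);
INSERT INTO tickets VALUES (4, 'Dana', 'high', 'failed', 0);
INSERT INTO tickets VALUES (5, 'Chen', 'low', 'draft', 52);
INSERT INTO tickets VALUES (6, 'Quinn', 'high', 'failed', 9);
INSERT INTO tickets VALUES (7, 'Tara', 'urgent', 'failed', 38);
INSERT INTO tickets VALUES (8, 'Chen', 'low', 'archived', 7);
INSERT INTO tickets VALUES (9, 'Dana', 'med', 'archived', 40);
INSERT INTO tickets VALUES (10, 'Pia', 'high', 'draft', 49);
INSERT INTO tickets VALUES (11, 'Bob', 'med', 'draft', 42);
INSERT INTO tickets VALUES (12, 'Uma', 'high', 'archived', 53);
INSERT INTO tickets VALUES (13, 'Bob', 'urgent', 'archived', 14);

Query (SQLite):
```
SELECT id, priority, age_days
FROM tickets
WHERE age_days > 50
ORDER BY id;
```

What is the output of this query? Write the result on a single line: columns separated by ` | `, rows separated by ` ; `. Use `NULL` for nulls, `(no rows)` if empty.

5 | low | 52 ; 12 | high | 53

age_days > 50: ids {5, 12}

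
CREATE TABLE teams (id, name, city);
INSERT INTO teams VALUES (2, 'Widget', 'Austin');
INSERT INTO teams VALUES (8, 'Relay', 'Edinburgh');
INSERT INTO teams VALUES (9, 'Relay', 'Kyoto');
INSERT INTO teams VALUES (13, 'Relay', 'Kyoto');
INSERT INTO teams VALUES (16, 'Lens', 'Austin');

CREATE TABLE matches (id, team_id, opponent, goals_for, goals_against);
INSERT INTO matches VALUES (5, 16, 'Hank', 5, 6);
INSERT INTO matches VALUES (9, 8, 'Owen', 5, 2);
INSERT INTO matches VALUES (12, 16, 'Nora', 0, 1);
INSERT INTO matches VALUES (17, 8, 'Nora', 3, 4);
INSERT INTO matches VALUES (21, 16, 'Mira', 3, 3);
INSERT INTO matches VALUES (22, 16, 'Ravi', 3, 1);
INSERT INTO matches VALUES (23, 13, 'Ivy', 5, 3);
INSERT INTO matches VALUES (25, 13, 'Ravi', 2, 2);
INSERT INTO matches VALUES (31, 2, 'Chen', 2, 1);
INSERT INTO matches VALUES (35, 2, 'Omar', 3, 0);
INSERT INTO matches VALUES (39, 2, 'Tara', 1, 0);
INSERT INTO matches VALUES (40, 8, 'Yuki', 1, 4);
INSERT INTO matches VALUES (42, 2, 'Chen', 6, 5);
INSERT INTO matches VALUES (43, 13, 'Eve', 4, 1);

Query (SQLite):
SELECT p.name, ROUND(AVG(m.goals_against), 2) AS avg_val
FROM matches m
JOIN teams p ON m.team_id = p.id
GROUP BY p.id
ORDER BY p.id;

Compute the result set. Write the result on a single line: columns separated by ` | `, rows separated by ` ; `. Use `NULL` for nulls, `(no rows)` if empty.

Join each matches row to its teams via team_id.
Group joined rows by teams.id; compute ROUND(AVG(m.goals_against), 2) per group.
  2: ids {31, 35, 39, 42} → ROUND(AVG(m.goals_against), 2)=1.5
  8: ids {9, 17, 40} → ROUND(AVG(m.goals_against), 2)=3.33
  13: ids {23, 25, 43} → ROUND(AVG(m.goals_against), 2)=2
  16: ids {5, 12, 21, 22} → ROUND(AVG(m.goals_against), 2)=2.75

Widget | 1.5 ; Relay | 3.33 ; Relay | 2 ; Lens | 2.75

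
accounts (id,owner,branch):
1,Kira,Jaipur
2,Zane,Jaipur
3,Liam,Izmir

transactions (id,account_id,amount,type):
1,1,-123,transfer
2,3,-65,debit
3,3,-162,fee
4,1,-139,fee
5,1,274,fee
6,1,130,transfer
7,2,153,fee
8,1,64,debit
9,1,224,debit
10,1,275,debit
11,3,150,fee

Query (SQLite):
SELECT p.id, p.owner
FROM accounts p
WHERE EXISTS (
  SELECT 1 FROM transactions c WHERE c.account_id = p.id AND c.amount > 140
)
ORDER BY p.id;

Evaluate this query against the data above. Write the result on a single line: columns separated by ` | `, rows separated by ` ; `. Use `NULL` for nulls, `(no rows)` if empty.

1 | Kira ; 2 | Zane ; 3 | Liam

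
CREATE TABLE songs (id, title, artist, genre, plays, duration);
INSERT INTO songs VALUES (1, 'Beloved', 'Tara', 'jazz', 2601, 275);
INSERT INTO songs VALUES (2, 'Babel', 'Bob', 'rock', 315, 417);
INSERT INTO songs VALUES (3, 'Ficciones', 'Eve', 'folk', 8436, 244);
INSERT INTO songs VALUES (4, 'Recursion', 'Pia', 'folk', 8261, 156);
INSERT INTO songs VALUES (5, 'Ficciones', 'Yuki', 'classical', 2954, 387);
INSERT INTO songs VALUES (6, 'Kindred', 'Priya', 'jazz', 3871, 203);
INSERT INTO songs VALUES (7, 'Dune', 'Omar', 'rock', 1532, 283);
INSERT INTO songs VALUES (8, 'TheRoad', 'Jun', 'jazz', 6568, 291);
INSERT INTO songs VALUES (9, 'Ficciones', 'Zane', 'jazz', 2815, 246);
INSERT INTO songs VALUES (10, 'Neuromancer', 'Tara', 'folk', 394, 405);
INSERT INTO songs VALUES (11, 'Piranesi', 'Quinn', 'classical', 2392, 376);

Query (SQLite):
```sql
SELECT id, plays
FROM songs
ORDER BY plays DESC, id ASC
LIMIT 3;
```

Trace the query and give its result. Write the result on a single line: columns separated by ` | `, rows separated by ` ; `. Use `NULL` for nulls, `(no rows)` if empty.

3 | 8436 ; 4 | 8261 ; 8 | 6568

Sort by plays desc, tiebreak id asc: (8436, id=3), (8261, id=4), (6568, id=8), (3871, id=6), (2954, id=5), (2815, id=9) …. Take first 3.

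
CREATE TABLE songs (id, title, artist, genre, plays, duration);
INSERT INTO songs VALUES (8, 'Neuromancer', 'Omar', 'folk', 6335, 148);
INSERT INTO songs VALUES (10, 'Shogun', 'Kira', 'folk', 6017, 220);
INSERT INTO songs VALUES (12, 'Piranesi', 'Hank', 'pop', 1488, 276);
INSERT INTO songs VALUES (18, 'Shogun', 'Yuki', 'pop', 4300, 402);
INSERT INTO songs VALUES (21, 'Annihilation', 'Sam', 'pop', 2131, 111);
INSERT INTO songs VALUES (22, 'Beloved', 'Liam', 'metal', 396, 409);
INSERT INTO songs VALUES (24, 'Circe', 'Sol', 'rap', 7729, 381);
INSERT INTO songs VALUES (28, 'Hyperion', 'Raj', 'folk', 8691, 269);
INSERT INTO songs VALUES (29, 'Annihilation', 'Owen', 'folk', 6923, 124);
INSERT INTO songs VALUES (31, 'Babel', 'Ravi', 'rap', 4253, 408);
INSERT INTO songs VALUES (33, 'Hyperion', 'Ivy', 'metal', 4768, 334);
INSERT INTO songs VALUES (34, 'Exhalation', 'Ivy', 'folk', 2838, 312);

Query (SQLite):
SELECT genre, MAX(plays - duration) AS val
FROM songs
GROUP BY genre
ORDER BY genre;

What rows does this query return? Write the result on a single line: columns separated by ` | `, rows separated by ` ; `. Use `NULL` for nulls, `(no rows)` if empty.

folk | 8422 ; metal | 4434 ; pop | 3898 ; rap | 7348

For each row compute plays - duration.
Group by genre; take MAX of the expression per group.
  folk: ids {8, 10, 28, 29, 34} → MAX(plays - duration)=8422
  metal: ids {22, 33} → MAX(plays - duration)=4434
  pop: ids {12, 18, 21} → MAX(plays - duration)=3898
  rap: ids {24, 31} → MAX(plays - duration)=7348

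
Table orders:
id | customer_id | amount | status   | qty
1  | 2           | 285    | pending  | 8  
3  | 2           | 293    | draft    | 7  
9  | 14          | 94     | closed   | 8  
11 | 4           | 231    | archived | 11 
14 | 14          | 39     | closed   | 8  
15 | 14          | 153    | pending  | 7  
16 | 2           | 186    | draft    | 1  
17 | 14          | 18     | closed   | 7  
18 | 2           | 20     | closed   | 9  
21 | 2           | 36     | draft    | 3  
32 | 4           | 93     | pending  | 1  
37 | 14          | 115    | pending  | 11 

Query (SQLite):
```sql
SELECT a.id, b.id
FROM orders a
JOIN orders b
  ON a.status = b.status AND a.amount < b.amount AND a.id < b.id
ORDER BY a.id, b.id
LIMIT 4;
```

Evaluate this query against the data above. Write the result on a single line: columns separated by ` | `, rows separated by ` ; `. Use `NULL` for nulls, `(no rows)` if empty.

Pairs (a,b) with same status, a.amount < b.amount, a.id < b.id.
status groups: archived:{11} closed:{9,14,17,18} draft:{3,16,21} pending:{1,15,32,37}
Ordered by (a.id, b.id); first 4.

17 | 18 ; 32 | 37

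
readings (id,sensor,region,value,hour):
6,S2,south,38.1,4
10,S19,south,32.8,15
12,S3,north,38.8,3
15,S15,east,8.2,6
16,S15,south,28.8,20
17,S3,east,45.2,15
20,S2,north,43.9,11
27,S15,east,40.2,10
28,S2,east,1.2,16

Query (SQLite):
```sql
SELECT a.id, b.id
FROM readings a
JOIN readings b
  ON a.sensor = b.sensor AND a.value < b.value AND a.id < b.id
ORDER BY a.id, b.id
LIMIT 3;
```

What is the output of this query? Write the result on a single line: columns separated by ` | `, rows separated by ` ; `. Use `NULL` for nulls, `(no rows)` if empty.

Pairs (a,b) with same sensor, a.value < b.value, a.id < b.id.
sensor groups: S15:{15,16,27} S19:{10} S2:{6,20,28} S3:{12,17}
Ordered by (a.id, b.id); first 3.

6 | 20 ; 12 | 17 ; 15 | 16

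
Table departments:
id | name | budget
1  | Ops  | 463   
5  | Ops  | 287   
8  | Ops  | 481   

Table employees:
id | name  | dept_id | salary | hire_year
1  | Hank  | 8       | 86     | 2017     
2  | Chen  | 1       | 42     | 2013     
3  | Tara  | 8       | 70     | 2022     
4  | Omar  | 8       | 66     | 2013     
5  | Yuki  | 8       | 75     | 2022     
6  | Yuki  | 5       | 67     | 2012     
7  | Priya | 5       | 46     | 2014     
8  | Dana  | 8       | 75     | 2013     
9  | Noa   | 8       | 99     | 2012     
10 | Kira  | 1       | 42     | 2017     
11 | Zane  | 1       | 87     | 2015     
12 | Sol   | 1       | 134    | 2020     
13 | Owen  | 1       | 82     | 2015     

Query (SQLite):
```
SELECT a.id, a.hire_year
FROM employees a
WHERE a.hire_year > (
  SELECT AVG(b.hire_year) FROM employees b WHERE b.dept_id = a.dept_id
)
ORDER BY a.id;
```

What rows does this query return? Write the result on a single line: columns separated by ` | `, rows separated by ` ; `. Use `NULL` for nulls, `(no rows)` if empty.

1 | 2017 ; 3 | 2022 ; 5 | 2022 ; 7 | 2014 ; 10 | 2017 ; 12 | 2020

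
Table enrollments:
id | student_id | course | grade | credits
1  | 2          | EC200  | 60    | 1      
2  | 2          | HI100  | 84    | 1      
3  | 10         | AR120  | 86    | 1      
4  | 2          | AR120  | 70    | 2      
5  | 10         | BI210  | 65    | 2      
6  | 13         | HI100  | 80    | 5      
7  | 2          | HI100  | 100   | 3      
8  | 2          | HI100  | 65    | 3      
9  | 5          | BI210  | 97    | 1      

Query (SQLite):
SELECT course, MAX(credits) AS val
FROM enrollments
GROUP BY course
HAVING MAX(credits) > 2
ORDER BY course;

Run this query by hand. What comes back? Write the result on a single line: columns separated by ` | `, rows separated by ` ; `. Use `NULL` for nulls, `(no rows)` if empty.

Partition enrollments by course; compute MAX(credits) within each group.
HAVING: keep groups where MAX(credits) > 2.
  AR120: ids {3, 4} → MAX(credits)=2
  BI210: ids {5, 9} → MAX(credits)=2
  EC200: ids {1} → MAX(credits)=1
  HI100: ids {2, 6, 7, 8} → MAX(credits)=5

HI100 | 5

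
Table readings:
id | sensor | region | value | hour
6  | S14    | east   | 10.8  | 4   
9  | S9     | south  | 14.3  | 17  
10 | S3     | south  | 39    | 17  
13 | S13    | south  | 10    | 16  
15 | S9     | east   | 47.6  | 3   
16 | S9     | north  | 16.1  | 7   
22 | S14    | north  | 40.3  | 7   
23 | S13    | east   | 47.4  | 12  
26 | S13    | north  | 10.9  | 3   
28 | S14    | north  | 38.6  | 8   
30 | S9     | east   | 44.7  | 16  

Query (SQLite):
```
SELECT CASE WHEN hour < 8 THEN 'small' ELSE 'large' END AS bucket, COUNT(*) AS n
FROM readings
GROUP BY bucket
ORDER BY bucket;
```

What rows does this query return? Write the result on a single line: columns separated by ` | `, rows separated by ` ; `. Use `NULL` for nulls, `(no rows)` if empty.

large | 6 ; small | 5

Bucket rows by hour < 8 → 'small' else 'large'; count each bucket.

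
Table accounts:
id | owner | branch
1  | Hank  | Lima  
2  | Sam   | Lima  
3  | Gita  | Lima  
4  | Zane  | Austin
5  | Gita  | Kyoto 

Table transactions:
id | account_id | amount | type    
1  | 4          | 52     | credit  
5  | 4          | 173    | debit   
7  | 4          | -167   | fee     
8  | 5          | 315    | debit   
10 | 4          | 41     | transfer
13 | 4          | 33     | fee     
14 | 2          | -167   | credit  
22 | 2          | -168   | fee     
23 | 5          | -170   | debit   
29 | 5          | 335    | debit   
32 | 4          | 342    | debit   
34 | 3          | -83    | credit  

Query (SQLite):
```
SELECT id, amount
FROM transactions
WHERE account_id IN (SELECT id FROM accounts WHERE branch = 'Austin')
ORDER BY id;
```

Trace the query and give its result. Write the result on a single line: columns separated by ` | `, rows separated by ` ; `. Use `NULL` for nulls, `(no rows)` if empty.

1 | 52 ; 5 | 173 ; 7 | -167 ; 10 | 41 ; 13 | 33 ; 32 | 342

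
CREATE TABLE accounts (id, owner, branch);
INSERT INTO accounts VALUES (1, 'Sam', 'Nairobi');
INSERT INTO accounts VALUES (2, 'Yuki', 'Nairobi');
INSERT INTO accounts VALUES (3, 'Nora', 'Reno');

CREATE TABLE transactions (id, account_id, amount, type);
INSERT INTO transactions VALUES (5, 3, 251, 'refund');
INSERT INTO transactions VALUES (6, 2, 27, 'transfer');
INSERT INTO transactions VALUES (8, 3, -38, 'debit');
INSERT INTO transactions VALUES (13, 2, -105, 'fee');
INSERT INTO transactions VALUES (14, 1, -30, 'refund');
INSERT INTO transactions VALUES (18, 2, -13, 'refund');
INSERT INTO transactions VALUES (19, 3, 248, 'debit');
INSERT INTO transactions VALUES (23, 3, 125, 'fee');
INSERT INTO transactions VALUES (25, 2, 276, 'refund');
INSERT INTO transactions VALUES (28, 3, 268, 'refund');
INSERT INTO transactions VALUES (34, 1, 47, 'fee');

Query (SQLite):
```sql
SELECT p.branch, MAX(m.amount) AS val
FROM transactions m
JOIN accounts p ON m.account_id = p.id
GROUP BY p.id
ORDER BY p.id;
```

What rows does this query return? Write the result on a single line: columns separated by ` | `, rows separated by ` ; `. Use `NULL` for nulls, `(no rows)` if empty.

Join each transactions row to its accounts via account_id.
Group joined rows by accounts.id; compute MAX(m.amount) per group.
  1: ids {14, 34} → MAX(m.amount)=47
  2: ids {6, 13, 18, 25} → MAX(m.amount)=276
  3: ids {5, 8, 19, 23, 28} → MAX(m.amount)=268

Nairobi | 47 ; Nairobi | 276 ; Reno | 268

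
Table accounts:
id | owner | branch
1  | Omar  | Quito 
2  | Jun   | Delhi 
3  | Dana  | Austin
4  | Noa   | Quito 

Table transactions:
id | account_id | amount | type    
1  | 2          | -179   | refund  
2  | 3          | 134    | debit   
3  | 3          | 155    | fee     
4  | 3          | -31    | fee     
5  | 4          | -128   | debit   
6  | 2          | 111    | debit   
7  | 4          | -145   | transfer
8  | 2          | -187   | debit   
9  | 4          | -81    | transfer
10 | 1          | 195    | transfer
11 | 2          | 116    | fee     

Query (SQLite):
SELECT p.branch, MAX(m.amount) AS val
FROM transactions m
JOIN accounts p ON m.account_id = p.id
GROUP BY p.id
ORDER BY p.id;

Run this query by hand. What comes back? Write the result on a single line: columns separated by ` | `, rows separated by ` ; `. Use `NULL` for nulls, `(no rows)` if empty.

Quito | 195 ; Delhi | 116 ; Austin | 155 ; Quito | -81

Join each transactions row to its accounts via account_id.
Group joined rows by accounts.id; compute MAX(m.amount) per group.
  1: ids {10} → MAX(m.amount)=195
  2: ids {1, 6, 8, 11} → MAX(m.amount)=116
  3: ids {2, 3, 4} → MAX(m.amount)=155
  4: ids {5, 7, 9} → MAX(m.amount)=-81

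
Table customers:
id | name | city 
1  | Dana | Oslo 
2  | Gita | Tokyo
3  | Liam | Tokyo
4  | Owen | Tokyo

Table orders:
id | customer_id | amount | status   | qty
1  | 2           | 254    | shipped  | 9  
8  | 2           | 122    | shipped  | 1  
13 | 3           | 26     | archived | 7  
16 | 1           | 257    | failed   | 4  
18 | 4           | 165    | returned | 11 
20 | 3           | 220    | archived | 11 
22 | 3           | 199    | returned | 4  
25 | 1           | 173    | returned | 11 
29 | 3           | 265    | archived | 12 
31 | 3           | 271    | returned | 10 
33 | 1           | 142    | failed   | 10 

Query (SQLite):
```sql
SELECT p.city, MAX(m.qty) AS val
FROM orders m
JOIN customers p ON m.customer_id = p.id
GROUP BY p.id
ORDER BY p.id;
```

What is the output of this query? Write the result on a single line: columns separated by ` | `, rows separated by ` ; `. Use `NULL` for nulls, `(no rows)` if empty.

Join each orders row to its customers via customer_id.
Group joined rows by customers.id; compute MAX(m.qty) per group.
  1: ids {16, 25, 33} → MAX(m.qty)=11
  2: ids {1, 8} → MAX(m.qty)=9
  3: ids {13, 20, 22, 29, 31} → MAX(m.qty)=12
  4: ids {18} → MAX(m.qty)=11

Oslo | 11 ; Tokyo | 9 ; Tokyo | 12 ; Tokyo | 11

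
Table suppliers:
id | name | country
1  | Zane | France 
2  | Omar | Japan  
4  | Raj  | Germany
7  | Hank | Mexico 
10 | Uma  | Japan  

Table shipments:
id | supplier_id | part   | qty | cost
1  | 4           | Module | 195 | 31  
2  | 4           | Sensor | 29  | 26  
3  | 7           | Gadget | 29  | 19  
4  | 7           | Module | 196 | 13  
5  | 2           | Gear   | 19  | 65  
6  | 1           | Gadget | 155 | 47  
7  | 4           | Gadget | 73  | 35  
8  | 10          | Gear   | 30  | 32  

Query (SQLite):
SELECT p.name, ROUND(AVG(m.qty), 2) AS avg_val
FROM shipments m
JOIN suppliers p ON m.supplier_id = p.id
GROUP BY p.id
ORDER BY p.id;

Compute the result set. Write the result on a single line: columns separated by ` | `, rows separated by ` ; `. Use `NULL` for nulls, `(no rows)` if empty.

Join each shipments row to its suppliers via supplier_id.
Group joined rows by suppliers.id; compute ROUND(AVG(m.qty), 2) per group.
  1: ids {6} → ROUND(AVG(m.qty), 2)=155
  2: ids {5} → ROUND(AVG(m.qty), 2)=19
  4: ids {1, 2, 7} → ROUND(AVG(m.qty), 2)=99
  7: ids {3, 4} → ROUND(AVG(m.qty), 2)=112.5
  10: ids {8} → ROUND(AVG(m.qty), 2)=30

Zane | 155 ; Omar | 19 ; Raj | 99 ; Hank | 112.5 ; Uma | 30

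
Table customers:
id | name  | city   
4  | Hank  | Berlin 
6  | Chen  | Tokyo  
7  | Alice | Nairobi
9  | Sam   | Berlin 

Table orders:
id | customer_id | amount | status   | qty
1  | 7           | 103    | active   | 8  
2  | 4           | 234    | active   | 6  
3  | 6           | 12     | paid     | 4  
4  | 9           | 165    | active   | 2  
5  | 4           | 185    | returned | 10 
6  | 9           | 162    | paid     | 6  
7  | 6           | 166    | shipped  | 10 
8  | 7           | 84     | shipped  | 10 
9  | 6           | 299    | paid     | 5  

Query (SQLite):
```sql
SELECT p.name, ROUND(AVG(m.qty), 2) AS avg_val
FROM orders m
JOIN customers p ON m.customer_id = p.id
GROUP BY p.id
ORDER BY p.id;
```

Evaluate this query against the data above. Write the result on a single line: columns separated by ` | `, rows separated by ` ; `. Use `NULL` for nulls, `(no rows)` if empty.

Hank | 8 ; Chen | 6.33 ; Alice | 9 ; Sam | 4

Join each orders row to its customers via customer_id.
Group joined rows by customers.id; compute ROUND(AVG(m.qty), 2) per group.
  4: ids {2, 5} → ROUND(AVG(m.qty), 2)=8
  6: ids {3, 7, 9} → ROUND(AVG(m.qty), 2)=6.33
  7: ids {1, 8} → ROUND(AVG(m.qty), 2)=9
  9: ids {4, 6} → ROUND(AVG(m.qty), 2)=4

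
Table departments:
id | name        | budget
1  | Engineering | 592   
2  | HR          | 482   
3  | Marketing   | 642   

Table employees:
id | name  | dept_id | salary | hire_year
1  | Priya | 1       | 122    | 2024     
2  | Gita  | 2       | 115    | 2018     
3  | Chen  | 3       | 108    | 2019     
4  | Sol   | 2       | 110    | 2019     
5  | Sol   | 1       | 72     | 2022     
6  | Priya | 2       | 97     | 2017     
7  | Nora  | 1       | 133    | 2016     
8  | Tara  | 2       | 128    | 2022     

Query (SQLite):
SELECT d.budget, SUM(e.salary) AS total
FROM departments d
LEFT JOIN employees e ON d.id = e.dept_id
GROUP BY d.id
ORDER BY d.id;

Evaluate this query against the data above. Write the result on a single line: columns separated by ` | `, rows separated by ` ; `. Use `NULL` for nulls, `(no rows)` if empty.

LEFT JOIN keeps every departments row; unmatched ones get NULL for employees columns.
Group by departments.id and compute SUM(e.salary). SUM over an all-NULL group is NULL.
  1: ids {1, 5, 7} → SUM(e.salary)=327
  2: ids {2, 4, 6, 8} → SUM(e.salary)=450
  3: ids {3} → SUM(e.salary)=108

592 | 327 ; 482 | 450 ; 642 | 108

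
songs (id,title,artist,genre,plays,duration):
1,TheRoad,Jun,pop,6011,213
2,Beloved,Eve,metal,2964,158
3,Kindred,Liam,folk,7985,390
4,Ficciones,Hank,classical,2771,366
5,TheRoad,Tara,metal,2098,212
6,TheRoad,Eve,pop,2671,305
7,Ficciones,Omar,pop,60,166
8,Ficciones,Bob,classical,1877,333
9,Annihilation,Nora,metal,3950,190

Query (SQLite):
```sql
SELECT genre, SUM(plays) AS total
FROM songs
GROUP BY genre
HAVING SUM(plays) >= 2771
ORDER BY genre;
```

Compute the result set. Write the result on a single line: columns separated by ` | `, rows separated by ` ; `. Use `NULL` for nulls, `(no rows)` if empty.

classical | 4648 ; folk | 7985 ; metal | 9012 ; pop | 8742

Partition songs by genre; compute SUM(plays) within each group.
HAVING: keep groups where SUM(plays) >= 2771.
  classical: ids {4, 8} → SUM(plays)=4648
  folk: ids {3} → SUM(plays)=7985
  metal: ids {2, 5, 9} → SUM(plays)=9012
  pop: ids {1, 6, 7} → SUM(plays)=8742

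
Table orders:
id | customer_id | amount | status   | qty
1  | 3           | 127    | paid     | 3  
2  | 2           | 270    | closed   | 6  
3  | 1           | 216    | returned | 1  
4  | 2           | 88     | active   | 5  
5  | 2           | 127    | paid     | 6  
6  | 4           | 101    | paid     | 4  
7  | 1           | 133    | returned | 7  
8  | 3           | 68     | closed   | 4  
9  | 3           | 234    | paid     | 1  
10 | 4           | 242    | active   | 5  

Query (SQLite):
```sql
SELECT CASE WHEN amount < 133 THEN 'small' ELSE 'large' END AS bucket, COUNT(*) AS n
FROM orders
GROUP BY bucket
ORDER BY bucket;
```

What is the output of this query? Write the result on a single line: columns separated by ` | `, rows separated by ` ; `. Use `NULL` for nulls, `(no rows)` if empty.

Bucket rows by amount < 133 → 'small' else 'large'; count each bucket.

large | 5 ; small | 5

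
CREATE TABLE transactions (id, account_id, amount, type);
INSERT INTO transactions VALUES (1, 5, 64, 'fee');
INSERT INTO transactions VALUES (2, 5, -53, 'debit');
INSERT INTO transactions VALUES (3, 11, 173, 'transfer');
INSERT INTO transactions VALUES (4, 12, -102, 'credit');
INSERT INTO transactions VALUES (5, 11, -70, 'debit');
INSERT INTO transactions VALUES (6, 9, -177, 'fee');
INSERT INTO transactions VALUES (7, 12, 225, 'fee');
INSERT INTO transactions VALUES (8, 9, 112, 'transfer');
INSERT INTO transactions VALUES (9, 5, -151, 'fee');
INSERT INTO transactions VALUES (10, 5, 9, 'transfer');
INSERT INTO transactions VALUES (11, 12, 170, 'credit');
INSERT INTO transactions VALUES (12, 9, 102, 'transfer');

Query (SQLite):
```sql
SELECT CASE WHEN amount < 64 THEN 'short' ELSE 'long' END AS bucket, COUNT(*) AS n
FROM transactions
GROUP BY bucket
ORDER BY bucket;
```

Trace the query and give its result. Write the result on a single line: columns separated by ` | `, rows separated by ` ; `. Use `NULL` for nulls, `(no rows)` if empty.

long | 6 ; short | 6

Bucket rows by amount < 64 → 'short' else 'long'; count each bucket.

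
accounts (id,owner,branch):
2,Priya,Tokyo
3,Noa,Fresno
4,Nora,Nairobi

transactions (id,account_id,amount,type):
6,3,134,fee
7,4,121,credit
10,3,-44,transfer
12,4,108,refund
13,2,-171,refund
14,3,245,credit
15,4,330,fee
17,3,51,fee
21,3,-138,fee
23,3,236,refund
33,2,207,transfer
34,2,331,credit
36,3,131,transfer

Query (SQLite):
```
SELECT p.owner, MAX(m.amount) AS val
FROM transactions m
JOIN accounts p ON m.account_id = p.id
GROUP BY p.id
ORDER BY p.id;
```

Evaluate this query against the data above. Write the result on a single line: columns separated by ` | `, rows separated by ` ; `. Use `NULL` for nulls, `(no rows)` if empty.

Join each transactions row to its accounts via account_id.
Group joined rows by accounts.id; compute MAX(m.amount) per group.
  2: ids {13, 33, 34} → MAX(m.amount)=331
  3: ids {6, 10, 14, 17, 21, 23, 36} → MAX(m.amount)=245
  4: ids {7, 12, 15} → MAX(m.amount)=330

Priya | 331 ; Noa | 245 ; Nora | 330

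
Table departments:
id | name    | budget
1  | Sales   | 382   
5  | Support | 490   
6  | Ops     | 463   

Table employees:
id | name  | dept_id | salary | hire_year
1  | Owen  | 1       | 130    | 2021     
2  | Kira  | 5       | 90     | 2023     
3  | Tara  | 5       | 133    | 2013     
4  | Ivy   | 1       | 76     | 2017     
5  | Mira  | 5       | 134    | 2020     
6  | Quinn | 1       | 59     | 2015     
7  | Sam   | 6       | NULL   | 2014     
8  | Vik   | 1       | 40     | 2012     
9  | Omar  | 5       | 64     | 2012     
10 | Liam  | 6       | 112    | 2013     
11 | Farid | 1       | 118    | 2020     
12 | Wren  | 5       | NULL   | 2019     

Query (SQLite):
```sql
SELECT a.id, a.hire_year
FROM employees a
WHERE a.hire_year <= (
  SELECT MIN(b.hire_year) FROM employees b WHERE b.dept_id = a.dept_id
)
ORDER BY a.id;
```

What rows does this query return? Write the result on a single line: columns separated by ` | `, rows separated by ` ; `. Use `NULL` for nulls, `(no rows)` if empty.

8 | 2012 ; 9 | 2012 ; 10 | 2013

For each employees row a, compute MIN(hire_year) over rows sharing a.dept_id.
Keep row a if a.hire_year <= that per-group MIN.
  dept_id=1: MIN(hire_year) = 2012
  dept_id=5: MIN(hire_year) = 2012
  dept_id=6: MIN(hire_year) = 2013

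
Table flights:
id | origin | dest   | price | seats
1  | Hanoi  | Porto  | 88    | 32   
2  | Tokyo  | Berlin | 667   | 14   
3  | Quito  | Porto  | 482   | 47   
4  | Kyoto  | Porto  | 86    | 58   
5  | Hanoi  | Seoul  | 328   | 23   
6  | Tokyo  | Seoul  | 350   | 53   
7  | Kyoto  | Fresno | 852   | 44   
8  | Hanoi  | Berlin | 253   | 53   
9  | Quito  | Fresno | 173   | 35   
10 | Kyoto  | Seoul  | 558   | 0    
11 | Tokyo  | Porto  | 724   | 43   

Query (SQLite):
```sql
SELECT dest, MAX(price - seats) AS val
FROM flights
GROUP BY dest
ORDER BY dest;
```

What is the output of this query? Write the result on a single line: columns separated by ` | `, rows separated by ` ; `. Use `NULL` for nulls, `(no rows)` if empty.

For each row compute price - seats.
Group by dest; take MAX of the expression per group.
  Berlin: ids {2, 8} → MAX(price - seats)=653
  Fresno: ids {7, 9} → MAX(price - seats)=808
  Porto: ids {1, 3, 4, 11} → MAX(price - seats)=681
  Seoul: ids {5, 6, 10} → MAX(price - seats)=558

Berlin | 653 ; Fresno | 808 ; Porto | 681 ; Seoul | 558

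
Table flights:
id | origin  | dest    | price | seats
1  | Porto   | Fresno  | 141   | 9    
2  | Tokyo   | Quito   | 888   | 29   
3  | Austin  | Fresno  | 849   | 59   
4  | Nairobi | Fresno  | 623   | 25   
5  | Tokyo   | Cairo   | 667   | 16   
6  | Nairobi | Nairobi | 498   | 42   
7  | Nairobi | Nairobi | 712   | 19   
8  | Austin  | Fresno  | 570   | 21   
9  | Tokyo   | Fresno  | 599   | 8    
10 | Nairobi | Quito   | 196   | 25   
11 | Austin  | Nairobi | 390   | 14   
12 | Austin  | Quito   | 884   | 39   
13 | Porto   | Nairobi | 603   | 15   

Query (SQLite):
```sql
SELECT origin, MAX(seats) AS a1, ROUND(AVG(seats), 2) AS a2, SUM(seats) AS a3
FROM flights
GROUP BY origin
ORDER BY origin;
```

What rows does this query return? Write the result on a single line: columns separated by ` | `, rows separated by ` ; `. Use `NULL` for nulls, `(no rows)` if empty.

Group flights by origin.
Per group compute: MAX(seats), ROUND(AVG(seats), 2), SUM(seats).
  Austin: ids {3, 8, 11, 12} → MAX(seats)=59, ROUND(AVG(seats), 2)=33.25, SUM(seats)=133
  Nairobi: ids {4, 6, 7, 10} → MAX(seats)=42, ROUND(AVG(seats), 2)=27.75, SUM(seats)=111
  Porto: ids {1, 13} → MAX(seats)=15, ROUND(AVG(seats), 2)=12, SUM(seats)=24
  Tokyo: ids {2, 5, 9} → MAX(seats)=29, ROUND(AVG(seats), 2)=17.67, SUM(seats)=53

Austin | 59 | 33.25 | 133 ; Nairobi | 42 | 27.75 | 111 ; Porto | 15 | 12 | 24 ; Tokyo | 29 | 17.67 | 53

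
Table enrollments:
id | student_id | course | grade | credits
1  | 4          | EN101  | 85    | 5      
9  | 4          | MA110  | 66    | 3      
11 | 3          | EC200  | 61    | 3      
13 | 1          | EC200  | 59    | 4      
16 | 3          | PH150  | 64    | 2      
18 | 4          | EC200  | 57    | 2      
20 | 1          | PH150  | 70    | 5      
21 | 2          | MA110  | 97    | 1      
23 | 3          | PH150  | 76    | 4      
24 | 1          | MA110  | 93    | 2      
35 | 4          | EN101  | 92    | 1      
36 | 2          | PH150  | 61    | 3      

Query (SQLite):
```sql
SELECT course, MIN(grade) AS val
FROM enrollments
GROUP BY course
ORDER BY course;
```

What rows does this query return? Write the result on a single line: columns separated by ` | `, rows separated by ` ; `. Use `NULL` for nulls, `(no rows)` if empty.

EC200 | 57 ; EN101 | 85 ; MA110 | 66 ; PH150 | 61

Partition enrollments by course; compute MIN(grade) within each group.
  EC200: ids {11, 13, 18} → MIN(grade)=57
  EN101: ids {1, 35} → MIN(grade)=85
  MA110: ids {9, 21, 24} → MIN(grade)=66
  PH150: ids {16, 20, 23, 36} → MIN(grade)=61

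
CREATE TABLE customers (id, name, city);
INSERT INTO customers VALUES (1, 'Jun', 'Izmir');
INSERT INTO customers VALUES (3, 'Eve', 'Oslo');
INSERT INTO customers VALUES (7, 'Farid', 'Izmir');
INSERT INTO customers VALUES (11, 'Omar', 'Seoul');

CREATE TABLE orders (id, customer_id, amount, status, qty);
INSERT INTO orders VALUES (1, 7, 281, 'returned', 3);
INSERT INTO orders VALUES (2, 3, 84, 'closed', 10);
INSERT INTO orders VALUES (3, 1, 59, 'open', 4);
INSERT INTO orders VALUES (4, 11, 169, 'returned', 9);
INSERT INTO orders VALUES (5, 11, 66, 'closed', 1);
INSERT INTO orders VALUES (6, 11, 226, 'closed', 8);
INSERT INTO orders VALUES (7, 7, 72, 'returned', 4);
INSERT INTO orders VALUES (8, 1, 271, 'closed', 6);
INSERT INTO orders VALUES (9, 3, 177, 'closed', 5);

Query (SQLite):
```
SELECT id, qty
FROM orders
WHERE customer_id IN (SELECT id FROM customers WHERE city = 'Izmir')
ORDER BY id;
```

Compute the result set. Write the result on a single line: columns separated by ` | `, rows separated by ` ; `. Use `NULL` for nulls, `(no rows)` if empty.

1 | 3 ; 3 | 4 ; 7 | 4 ; 8 | 6

Inner query: customers.id where city = 'Izmir'.
Outer: keep orders rows whose customer_id is in that set.
Inner query → {1, 7}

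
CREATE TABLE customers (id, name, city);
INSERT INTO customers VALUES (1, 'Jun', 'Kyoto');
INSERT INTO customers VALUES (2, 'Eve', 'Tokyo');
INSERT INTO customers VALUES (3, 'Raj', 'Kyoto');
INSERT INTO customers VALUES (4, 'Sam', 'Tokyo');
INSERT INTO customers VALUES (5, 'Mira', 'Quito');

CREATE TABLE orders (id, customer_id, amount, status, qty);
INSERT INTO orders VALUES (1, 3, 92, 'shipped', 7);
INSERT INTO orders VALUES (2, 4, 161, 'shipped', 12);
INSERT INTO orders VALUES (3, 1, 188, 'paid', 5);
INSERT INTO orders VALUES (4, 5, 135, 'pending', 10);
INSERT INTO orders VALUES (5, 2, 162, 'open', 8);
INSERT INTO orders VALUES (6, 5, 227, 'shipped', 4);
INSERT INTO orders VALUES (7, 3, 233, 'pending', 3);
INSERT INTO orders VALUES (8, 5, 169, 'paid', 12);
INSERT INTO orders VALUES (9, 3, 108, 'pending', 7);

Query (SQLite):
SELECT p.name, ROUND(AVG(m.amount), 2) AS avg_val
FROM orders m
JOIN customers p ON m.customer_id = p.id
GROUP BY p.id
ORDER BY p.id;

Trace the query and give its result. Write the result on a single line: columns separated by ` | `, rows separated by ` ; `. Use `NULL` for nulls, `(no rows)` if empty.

Join each orders row to its customers via customer_id.
Group joined rows by customers.id; compute ROUND(AVG(m.amount), 2) per group.
  1: ids {3} → ROUND(AVG(m.amount), 2)=188
  2: ids {5} → ROUND(AVG(m.amount), 2)=162
  3: ids {1, 7, 9} → ROUND(AVG(m.amount), 2)=144.33
  4: ids {2} → ROUND(AVG(m.amount), 2)=161
  5: ids {4, 6, 8} → ROUND(AVG(m.amount), 2)=177

Jun | 188 ; Eve | 162 ; Raj | 144.33 ; Sam | 161 ; Mira | 177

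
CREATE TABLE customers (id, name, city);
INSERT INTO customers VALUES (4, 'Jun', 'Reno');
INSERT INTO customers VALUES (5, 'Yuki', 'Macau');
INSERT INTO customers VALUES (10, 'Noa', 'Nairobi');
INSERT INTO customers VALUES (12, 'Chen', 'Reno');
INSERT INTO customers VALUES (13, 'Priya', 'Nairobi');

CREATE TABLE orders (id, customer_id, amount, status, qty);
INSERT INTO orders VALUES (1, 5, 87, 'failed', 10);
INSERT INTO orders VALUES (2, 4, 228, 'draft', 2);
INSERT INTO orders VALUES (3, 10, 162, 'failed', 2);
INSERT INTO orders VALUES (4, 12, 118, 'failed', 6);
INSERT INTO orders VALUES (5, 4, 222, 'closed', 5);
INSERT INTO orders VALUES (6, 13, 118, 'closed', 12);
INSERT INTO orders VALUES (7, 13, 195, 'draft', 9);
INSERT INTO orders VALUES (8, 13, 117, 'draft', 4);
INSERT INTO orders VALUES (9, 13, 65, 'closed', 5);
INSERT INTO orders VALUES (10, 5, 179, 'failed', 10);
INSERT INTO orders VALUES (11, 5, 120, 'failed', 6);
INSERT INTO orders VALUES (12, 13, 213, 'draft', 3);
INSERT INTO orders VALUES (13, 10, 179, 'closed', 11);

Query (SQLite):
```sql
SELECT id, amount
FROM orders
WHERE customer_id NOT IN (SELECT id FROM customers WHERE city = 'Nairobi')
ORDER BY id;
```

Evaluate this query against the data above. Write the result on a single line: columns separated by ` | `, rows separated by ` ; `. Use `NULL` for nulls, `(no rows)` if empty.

1 | 87 ; 2 | 228 ; 4 | 118 ; 5 | 222 ; 10 | 179 ; 11 | 120

Inner query: customers.id where city = 'Nairobi'.
Outer: keep orders rows whose customer_id is not in that set.
Inner query → {10, 13}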